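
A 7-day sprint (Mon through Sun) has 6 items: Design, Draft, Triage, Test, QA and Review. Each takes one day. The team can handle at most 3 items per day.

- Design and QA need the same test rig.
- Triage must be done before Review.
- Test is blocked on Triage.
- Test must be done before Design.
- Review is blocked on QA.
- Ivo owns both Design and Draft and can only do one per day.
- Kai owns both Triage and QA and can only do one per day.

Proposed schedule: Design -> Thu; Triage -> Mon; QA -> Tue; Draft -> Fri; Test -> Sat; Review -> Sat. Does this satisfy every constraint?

Design and QA need the same test rig — holds.
Triage must be done before Review — holds.
Kai owns both Triage and QA and can only do one per day — holds.
Review is blocked on QA — holds.
The team can handle at most 3 items per day — holds.
Test is blocked on Triage — holds.
Test must be done before Design — violated.
Ivo owns both Design and Draft and can only do one per day — holds.

No. Test must be done before Design is not satisfied.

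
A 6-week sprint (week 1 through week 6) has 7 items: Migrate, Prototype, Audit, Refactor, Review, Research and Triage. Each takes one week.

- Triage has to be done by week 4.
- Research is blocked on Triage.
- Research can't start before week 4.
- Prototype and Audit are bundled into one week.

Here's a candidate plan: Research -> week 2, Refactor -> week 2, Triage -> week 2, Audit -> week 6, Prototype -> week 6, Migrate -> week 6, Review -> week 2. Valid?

Prototype and Audit are bundled into one week — holds.
Triage has to be done by week 4 — holds.
Research is blocked on Triage — violated.
Research can't start before week 4 — violated.

Invalid. Research can't start before week 4.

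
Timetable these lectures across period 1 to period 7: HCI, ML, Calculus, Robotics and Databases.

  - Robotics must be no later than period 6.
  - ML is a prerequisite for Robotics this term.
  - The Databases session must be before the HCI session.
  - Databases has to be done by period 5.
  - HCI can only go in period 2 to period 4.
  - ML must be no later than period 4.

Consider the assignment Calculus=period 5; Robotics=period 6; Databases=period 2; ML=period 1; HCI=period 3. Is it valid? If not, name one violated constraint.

Robotics must be no later than period 6 — holds.
ML is a prerequisite for Robotics this term — holds.
The Databases session must be before the HCI session — holds.
Databases has to be done by period 5 — holds.
HCI can only go in period 2 to period 4 — holds.
ML must be no later than period 4 — holds.

Valid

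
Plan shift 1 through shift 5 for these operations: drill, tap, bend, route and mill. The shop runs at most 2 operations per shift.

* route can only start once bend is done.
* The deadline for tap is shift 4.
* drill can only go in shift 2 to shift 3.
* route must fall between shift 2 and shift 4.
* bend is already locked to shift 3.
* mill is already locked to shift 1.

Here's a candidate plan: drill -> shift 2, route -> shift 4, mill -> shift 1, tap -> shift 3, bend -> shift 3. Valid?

bend is already locked to shift 3 — holds.
route can only start once bend is done — holds.
The shop runs at most 2 operations per shift — holds.
mill is already locked to shift 1 — holds.
route must fall between shift 2 and shift 4 — holds.
The deadline for tap is shift 4 — holds.
drill can only go in shift 2 to shift 3 — holds.

Yes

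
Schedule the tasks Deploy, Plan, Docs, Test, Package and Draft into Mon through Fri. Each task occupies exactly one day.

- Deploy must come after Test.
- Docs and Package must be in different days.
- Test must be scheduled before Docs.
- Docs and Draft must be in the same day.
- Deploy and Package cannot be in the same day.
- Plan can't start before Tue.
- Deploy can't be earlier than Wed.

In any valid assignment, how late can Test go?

Thu

Downstream work caps Test at Thu.
Test at Thu is achievable: Plan -> Tue; Test -> Thu; Docs -> Fri; Draft -> Fri; Package -> Mon; Deploy -> Fri.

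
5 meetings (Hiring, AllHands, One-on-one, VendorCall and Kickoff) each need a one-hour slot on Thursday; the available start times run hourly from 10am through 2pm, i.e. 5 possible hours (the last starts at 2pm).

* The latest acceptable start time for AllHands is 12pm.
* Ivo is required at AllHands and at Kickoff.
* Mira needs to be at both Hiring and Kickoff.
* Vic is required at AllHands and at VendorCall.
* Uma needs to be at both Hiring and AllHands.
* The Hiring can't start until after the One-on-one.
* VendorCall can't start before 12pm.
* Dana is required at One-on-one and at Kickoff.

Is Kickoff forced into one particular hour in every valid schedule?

No

Kickoff can be 10am (e.g. Kickoff=10am; VendorCall=12pm; Hiring=12pm; One-on-one=11am; AllHands=11am) or 11am (e.g. AllHands=10am; VendorCall=12pm; One-on-one=10am; Hiring=12pm; Kickoff=11am).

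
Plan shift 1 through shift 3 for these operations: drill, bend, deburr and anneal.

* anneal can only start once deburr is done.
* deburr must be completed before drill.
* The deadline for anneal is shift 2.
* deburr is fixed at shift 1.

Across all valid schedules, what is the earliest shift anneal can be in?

shift 2

Precedence pushes anneal to at least shift 2; anneal's own window allows nothing later than shift 2.
anneal at shift 2 is achievable: anneal -> shift 2; deburr -> shift 1; bend -> shift 1; drill -> shift 2.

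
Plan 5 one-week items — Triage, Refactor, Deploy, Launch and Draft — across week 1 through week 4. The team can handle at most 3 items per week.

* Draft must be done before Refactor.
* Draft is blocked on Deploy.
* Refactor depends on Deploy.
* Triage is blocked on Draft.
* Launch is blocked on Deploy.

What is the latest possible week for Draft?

week 3

Precedence pushes Draft to at least week 2; downstream work caps Draft at week 3.
Draft at week 3 is achievable: Refactor=week 4, Draft=week 3, Triage=week 4, Deploy=week 1, Launch=week 2.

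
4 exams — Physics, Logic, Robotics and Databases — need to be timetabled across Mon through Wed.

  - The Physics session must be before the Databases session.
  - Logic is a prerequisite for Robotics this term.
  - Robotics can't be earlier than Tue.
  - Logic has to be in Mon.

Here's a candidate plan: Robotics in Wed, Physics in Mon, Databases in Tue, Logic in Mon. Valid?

Robotics can't be earlier than Tue — holds.
Logic is a prerequisite for Robotics this term — holds.
Logic has to be in Mon — holds.
The Physics session must be before the Databases session — holds.

Yes, all constraints hold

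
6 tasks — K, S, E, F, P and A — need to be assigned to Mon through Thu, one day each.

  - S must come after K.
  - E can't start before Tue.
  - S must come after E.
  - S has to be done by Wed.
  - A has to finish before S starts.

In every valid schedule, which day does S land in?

Wed

Precedence pushes S to at least Wed; S's own window allows nothing later than Wed.
So S is pinned to Wed.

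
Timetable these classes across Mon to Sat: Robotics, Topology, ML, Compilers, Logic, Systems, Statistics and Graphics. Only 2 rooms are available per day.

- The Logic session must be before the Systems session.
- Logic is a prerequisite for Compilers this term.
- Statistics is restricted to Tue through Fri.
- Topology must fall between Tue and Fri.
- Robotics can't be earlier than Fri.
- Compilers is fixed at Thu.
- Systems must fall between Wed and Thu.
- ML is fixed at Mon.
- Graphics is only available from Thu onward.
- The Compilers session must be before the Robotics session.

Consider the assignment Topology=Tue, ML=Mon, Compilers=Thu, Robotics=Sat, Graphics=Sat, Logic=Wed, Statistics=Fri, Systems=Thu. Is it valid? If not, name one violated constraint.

Yes

The Logic session must be before the Systems session — holds.
Systems must fall between Wed and Thu — holds.
Logic is a prerequisite for Compilers this term — holds.
Robotics can't be earlier than Fri — holds.
Only 2 rooms are available per day — holds.
ML is fixed at Mon — holds.
Compilers is fixed at Thu — holds.
Graphics is only available from Thu onward — holds.
The Compilers session must be before the Robotics session — holds.
Statistics is restricted to Tue through Fri — holds.
Topology must fall between Tue and Fri — holds.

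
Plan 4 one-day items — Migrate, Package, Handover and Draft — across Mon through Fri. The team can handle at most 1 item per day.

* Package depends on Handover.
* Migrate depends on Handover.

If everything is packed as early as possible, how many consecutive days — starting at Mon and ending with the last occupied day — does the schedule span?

4 days

The precedence chain requires at least 2 distinct days.
With at most 1 per day and 4 work items, at least 4 days are needed.
4 works (last occupied day: Thu): for example Migrate -> Tue, Handover -> Mon, Draft -> Thu, Package -> Wed.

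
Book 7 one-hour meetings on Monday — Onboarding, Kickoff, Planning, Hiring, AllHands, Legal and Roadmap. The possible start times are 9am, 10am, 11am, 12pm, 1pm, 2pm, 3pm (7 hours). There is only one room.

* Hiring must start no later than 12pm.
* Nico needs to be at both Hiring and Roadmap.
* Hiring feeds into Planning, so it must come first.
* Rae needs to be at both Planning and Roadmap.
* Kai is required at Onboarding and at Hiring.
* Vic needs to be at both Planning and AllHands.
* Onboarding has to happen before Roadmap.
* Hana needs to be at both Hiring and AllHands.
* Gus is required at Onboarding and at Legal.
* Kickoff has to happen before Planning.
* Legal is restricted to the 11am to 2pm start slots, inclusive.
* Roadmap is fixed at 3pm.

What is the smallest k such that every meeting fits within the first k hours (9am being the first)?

The precedence chain requires at least 2 distinct hours.
With at most 1 per hour and 7 meetings, at least 7 hours are needed.
Roadmap can't be placed before 3pm — that is hour 7 counting from 9am — so the schedule must run through at least 7 hours.
7 works (last occupied hour: 3pm): for example Hiring in 9am; Kickoff in 10am; AllHands in 2pm; Planning in 12pm; Legal in 11am; Roadmap in 3pm; Onboarding in 1pm.

7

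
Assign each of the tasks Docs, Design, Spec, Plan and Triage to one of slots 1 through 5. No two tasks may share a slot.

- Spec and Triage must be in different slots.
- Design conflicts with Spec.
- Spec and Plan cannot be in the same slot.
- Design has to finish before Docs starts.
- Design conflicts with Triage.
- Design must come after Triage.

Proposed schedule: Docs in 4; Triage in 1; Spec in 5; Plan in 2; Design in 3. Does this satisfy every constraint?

Spec and Plan cannot be in the same slot — holds.
No two tasks may share a slot — holds.
Design conflicts with Triage — holds.
Design conflicts with Spec — holds.
Design has to finish before Docs starts — holds.
Design must come after Triage — holds.
Spec and Triage must be in different slots — holds.

Valid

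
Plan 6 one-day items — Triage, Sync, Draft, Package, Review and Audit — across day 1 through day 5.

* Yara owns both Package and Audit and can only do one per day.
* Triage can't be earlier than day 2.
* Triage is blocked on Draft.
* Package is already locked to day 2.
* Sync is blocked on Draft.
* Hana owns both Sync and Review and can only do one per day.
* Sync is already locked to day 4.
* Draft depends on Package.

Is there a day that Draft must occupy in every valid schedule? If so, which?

day 3

Package is fixed at day 2 and must come before Draft, so Draft is at least day 3.
Sync is fixed at day 4 and must come after Draft, so Draft is at most day 3.
So Draft must be day 3.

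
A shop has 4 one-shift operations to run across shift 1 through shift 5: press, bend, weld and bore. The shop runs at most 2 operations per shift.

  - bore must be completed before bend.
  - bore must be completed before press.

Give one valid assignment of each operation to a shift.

press in shift 2, bore in shift 1, weld in shift 1, bend in shift 2

Checking: bore(shift 1) before press(shift 2); bore(shift 1) before bend(shift 2); max 2 per shift (cap 2).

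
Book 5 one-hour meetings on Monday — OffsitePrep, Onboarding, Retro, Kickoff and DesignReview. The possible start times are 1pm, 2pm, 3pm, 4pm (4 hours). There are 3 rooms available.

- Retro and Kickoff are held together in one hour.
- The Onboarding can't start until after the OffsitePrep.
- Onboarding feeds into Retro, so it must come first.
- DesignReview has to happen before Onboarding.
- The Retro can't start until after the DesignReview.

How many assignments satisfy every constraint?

Splitting on OffsitePrep: it can be 1pm (4), 2pm (2). Listing each branch's schedules as (Onboarding, Retro, Kickoff, DesignReview):
OffsitePrep=1pm: (2pm,3pm,3pm,1pm) (2pm,4pm,4pm,1pm) (3pm,4pm,4pm,1pm) (3pm,4pm,4pm,2pm) — 4.
OffsitePrep=2pm: (3pm,4pm,4pm,1pm) (3pm,4pm,4pm,2pm) — 2.
Summing: 4 + 2 = 6.

6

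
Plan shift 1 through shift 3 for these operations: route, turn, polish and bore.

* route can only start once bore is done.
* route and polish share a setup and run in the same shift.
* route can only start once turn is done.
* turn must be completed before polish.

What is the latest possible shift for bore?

Downstream work caps bore at shift 2.
bore at shift 2 is achievable: bore=shift 2, polish=shift 3, turn=shift 1, route=shift 3.

shift 2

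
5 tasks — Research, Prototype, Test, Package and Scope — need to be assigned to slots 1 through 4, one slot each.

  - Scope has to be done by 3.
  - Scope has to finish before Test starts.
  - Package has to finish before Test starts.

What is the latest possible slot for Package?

3

Downstream work caps Package at 3.
Package at 3 is achievable: Test=4; Scope=1; Prototype=1; Research=1; Package=3.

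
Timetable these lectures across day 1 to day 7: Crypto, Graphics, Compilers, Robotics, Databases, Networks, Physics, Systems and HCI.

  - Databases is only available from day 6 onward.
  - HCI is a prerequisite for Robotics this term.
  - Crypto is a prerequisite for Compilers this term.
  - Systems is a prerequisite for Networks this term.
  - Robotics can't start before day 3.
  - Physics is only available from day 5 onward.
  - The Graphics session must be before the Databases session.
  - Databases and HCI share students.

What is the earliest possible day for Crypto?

day 1

Downstream work caps Crypto at day 6.
Crypto at day 1 is achievable: HCI in day 1, Databases in day 6, Crypto in day 1, Graphics in day 1, Physics in day 5, Robotics in day 3, Systems in day 1, Networks in day 2, Compilers in day 2.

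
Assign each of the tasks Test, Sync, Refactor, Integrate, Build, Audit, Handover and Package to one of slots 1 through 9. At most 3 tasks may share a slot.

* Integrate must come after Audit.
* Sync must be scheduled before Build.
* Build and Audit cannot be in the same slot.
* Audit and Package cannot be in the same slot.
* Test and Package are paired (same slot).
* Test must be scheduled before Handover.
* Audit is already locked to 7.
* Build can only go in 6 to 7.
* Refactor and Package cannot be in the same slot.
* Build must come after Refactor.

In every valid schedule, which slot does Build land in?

Build's window is 6–7.
Audit is fixed at 7, and Build can't share a slot with Audit.
So Build must be 6.

6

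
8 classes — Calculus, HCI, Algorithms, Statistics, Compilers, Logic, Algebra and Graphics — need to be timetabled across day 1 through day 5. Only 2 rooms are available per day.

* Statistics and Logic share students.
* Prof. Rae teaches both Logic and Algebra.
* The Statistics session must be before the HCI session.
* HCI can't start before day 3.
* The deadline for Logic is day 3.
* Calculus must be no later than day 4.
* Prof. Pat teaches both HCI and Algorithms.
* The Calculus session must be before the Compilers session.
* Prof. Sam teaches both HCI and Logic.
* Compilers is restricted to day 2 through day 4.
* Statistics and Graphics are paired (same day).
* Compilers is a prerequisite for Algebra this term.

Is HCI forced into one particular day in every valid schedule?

No

HCI can be day 3 (e.g. Statistics=day 2; Compilers=day 3; Algebra=day 4; Logic=day 1; Calculus=day 1; HCI=day 3; Algorithms=day 4; Graphics=day 2) or day 4 (e.g. Compilers=day 2; Algebra=day 4; Logic=day 1; HCI=day 4; Algorithms=day 2; Statistics=day 3; Calculus=day 1; Graphics=day 3).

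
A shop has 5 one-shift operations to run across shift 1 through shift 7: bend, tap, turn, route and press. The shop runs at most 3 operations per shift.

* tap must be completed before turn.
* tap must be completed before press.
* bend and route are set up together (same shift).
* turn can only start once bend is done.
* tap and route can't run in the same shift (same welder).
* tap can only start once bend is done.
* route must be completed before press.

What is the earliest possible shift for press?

Precedence pushes press to at least shift 3.
press at shift 3 is achievable: press=shift 3; bend=shift 1; turn=shift 3; route=shift 1; tap=shift 2.

shift 3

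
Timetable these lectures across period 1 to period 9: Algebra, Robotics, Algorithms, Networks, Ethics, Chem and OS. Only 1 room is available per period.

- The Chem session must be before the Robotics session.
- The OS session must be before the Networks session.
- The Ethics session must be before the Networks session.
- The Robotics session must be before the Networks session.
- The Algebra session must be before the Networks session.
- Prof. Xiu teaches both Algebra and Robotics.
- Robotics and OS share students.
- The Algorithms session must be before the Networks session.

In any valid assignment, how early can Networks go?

period 7

Precedence pushes Networks to at least period 3.
Networks at period 7 is achievable: Ethics=period 5; Chem=period 1; Networks=period 7; Robotics=period 2; Algebra=period 3; OS=period 6; Algorithms=period 4.
Nothing earlier works — the conflict and capacity constraints rule out every period before period 7.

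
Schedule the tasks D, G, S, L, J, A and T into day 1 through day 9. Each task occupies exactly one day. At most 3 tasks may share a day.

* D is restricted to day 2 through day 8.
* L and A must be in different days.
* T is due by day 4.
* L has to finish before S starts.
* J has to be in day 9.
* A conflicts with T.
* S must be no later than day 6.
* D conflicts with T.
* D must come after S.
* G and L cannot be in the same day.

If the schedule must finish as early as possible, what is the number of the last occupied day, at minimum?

The precedence chain requires at least 3 distinct days.
With at most 3 per day and 7 tasks, at least 3 days are needed.
J can't be placed before day 9, so the schedule must run through at least day 9.
9 works (last occupied day: day 9): for example A -> day 2; T -> day 1; L -> day 1; J -> day 9; S -> day 2; G -> day 2; D -> day 3.

day 9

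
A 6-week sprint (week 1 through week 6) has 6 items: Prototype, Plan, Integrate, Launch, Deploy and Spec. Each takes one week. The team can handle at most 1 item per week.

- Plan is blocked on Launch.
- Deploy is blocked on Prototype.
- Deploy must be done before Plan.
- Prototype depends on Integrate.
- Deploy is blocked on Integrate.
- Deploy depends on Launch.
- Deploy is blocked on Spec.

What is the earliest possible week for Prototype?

Precedence pushes Prototype to at least week 2; downstream work caps Prototype at week 4.
Prototype at week 2 is achievable: Plan -> week 6, Launch -> week 3, Deploy -> week 5, Integrate -> week 1, Prototype -> week 2, Spec -> week 4.

week 2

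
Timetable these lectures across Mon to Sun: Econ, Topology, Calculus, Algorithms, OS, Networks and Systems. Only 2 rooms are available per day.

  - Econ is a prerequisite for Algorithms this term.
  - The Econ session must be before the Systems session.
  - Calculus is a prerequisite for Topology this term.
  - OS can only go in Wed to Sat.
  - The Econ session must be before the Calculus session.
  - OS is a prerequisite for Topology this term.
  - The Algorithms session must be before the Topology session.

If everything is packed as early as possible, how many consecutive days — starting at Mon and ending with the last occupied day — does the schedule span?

4 days

The precedence chain requires at least 3 distinct days.
With at most 2 per day and 7 lectures, at least 4 days are needed.
Propagating the time windows through the other constraints, Topology can't land before Thu — that is day 4 counting from Mon — so the schedule must run through at least 4 days.
4 works (last occupied day: Thu): for example Networks=Mon; OS=Wed; Topology=Thu; Calculus=Tue; Systems=Wed; Algorithms=Tue; Econ=Mon.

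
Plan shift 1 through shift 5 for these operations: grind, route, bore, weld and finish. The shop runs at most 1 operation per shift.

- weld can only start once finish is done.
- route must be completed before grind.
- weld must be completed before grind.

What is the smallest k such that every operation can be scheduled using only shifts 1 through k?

5 shifts

The precedence chain requires at least 3 distinct shifts.
With at most 1 per shift and 5 operations, at least 5 shifts are needed.
5 works (last occupied shift: shift 5): for example bore -> shift 5; grind -> shift 4; finish -> shift 1; weld -> shift 2; route -> shift 3.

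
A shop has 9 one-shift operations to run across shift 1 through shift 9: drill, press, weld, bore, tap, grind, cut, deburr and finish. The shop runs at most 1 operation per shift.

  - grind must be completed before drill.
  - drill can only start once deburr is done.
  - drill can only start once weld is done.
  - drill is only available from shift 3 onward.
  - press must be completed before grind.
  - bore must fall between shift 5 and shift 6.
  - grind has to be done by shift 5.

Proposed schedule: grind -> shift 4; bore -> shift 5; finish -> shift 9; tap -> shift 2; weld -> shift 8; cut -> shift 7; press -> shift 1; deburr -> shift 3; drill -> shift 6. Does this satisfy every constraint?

press must be completed before grind — holds.
grind has to be done by shift 5 — holds.
grind must be completed before drill — holds.
drill can only start once weld is done — violated.
bore must fall between shift 5 and shift 6 — holds.
The shop runs at most 1 operation per shift — holds.
drill can only start once deburr is done — holds.
drill is only available from shift 3 onward — holds.

Invalid. drill can only start once weld is done.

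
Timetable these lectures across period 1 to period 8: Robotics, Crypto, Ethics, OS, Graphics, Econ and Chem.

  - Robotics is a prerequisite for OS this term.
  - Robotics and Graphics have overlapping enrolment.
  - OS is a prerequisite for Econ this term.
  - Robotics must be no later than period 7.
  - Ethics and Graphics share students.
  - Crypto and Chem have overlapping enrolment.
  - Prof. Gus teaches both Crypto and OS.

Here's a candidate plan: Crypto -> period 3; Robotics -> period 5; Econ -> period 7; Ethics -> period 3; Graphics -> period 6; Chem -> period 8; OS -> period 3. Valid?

No — it violates: Prof. Gus teaches both Crypto and OS

Robotics and Graphics have overlapping enrolment — holds.
Crypto and Chem have overlapping enrolment — holds.
Ethics and Graphics share students — holds.
OS is a prerequisite for Econ this term — holds.
Robotics is a prerequisite for OS this term — violated.
Robotics must be no later than period 7 — holds.
Prof. Gus teaches both Crypto and OS — violated.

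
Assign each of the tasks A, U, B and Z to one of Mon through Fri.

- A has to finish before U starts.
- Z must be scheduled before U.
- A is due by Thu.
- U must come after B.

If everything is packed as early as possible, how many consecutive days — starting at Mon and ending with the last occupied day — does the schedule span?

2 days

The precedence chain requires at least 2 distinct days.
2 works (last occupied day: Tue): for example A in Mon; B in Mon; Z in Mon; U in Tue.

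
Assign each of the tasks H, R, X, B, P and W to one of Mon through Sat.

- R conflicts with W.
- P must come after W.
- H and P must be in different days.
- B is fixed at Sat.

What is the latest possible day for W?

Fri

Downstream work caps W at Fri.
W at Fri is achievable: X in Mon; B in Sat; P in Sat; W in Fri; R in Mon; H in Mon.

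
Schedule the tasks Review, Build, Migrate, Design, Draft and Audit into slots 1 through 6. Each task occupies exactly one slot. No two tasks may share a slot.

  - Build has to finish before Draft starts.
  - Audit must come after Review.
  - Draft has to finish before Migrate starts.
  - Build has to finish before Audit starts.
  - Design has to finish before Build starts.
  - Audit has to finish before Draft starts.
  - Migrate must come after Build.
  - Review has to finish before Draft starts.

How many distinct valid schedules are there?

Enumerating: Review in 3; Build in 2; Design in 1; Draft in 5; Audit in 4; Migrate in 6 | Audit in 4, Draft in 5, Review in 1, Design in 2, Build in 3, Migrate in 6 | Migrate=6; Draft=5; Review=2; Audit=4; Design=1; Build=3.

3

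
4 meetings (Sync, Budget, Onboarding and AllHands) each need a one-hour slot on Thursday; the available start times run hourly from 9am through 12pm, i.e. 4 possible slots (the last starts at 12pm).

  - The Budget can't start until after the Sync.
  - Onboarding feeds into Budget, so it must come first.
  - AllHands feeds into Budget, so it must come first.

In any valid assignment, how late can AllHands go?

11am

Downstream work caps AllHands at 11am.
AllHands at 11am is achievable: Budget in 12pm; AllHands in 11am; Sync in 9am; Onboarding in 9am.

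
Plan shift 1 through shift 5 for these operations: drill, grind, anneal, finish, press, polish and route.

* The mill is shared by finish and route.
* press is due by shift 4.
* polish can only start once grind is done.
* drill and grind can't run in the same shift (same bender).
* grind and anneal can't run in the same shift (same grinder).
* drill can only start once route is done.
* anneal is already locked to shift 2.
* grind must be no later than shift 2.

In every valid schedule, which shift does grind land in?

shift 1

grind's window is shift 1–shift 2.
anneal is fixed at shift 2, and grind can't share a shift with anneal.
So grind must be shift 1.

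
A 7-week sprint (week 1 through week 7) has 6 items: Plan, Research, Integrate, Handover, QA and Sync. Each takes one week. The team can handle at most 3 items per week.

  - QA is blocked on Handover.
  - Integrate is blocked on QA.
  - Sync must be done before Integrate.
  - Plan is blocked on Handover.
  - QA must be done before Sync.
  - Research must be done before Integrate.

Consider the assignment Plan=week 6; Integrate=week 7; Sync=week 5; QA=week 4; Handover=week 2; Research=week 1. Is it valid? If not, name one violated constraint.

Valid

Integrate is blocked on QA — holds.
The team can handle at most 3 items per week — holds.
QA must be done before Sync — holds.
QA is blocked on Handover — holds.
Research must be done before Integrate — holds.
Sync must be done before Integrate — holds.
Plan is blocked on Handover — holds.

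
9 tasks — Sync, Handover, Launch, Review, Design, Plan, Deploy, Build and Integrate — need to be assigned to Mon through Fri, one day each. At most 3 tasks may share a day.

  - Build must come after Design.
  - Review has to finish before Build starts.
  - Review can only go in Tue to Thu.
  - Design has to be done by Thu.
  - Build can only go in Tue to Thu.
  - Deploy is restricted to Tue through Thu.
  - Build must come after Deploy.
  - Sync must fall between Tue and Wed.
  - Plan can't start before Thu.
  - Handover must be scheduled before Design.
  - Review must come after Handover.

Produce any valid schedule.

Deploy=Tue; Sync=Tue; Launch=Mon; Build=Thu; Plan=Thu; Design=Wed; Integrate=Mon; Review=Tue; Handover=Mon

Checking: Handover(Mon) before Review(Tue); Handover(Mon) before Design(Wed); Design(Wed) before Build(Thu); Review(Tue) before Build(Thu); Deploy(Tue) before Build(Thu); Plan=Thu in [Thu,Fri]; Deploy=Tue in [Tue,Thu]; Build=Thu in [Tue,Thu]; Design=Wed in [Mon,Thu]; Review=Tue in [Tue,Thu]; Sync=Tue in [Tue,Wed]; max 3 per day (cap 3).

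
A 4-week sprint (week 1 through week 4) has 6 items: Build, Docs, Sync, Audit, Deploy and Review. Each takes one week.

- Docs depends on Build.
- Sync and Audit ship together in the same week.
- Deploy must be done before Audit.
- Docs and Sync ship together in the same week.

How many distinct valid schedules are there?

56

Splitting on Build: it can be week 1 (24), week 2 (20), week 3 (12). Listing each branch's schedules as (Docs, Sync, Audit, Deploy, Review) by week number:
Build=week 1: (2,2,2,1,1) (2,2,2,1,2) (2,2,2,1,3) (2,2,2,1,4) (3,3,3,1,1) (3,3,3,1,2) (3,3,3,1,3) (3,3,3,1,4) (3,3,3,2,1) (3,3,3,2,2) (3,3,3,2,3) (3,3,3,2,4) (4,4,4,1,1) (4,4,4,1,2) (4,4,4,1,3) (4,4,4,1,4) (4,4,4,2,1) (4,4,4,2,2) (4,4,4,2,3) (4,4,4,2,4) (4,4,4,3,1) (4,4,4,3,2) (4,4,4,3,3) (4,4,4,3,4) — 24.
Build=week 2: (3,3,3,1,1) (3,3,3,1,2) (3,3,3,1,3) (3,3,3,1,4) (3,3,3,2,1) (3,3,3,2,2) (3,3,3,2,3) (3,3,3,2,4) (4,4,4,1,1) (4,4,4,1,2) (4,4,4,1,3) (4,4,4,1,4) (4,4,4,2,1) (4,4,4,2,2) (4,4,4,2,3) (4,4,4,2,4) (4,4,4,3,1) (4,4,4,3,2) (4,4,4,3,3) (4,4,4,3,4) — 20.
Build=week 3: (4,4,4,1,1) (4,4,4,1,2) (4,4,4,1,3) (4,4,4,1,4) (4,4,4,2,1) (4,4,4,2,2) (4,4,4,2,3) (4,4,4,2,4) (4,4,4,3,1) (4,4,4,3,2) (4,4,4,3,3) (4,4,4,3,4) — 12.
Summing: 24 + 20 + 12 = 56.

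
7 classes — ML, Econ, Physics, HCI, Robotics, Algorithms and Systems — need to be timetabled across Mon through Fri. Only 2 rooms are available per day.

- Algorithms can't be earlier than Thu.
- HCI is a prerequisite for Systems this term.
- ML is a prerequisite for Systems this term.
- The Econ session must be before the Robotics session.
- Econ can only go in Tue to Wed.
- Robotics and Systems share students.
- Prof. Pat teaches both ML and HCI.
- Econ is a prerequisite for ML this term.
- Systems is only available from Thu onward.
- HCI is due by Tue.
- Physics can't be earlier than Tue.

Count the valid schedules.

Splitting on ML: it can be Wed (36), Thu (17). Listing each branch's schedules as (Econ, Physics, HCI, Robotics, Algorithms, Systems):
ML=Wed: (Tue,Tue,Mon,Wed,Thu,Thu) (Tue,Tue,Mon,Wed,Thu,Fri) (Tue,Tue,Mon,Wed,Fri,Thu) (Tue,Tue,Mon,Wed,Fri,Fri) (Tue,Tue,Mon,Thu,Thu,Fri) (Tue,Tue,Mon,Thu,Fri,Fri) (Tue,Tue,Mon,Fri,Thu,Thu) (Tue,Tue,Mon,Fri,Fri,Thu) (Tue,Wed,Mon,Thu,Thu,Fri) (Tue,Wed,Mon,Thu,Fri,Fri) (Tue,Wed,Mon,Fri,Thu,Thu) (Tue,Wed,Mon,Fri,Fri,Thu) (Tue,Wed,Tue,Thu,Thu,Fri) (Tue,Wed,Tue,Thu,Fri,Fri) (Tue,Wed,Tue,Fri,Thu,Thu) (Tue,Wed,Tue,Fri,Fri,Thu) (Tue,Thu,Mon,Wed,Thu,Fri) (Tue,Thu,Mon,Wed,Fri,Thu) (Tue,Thu,Mon,Wed,Fri,Fri) (Tue,Thu,Mon,Thu,Fri,Fri) (Tue,Thu,Mon,Fri,Fri,Thu) (Tue,Thu,Tue,Wed,Thu,Fri) (Tue,Thu,Tue,Wed,Fri,Thu) (Tue,Thu,Tue,Wed,Fri,Fri) (Tue,Thu,Tue,Thu,Fri,Fri) (Tue,Thu,Tue,Fri,Fri,Thu) (Tue,Fri,Mon,Wed,Thu,Thu) (Tue,Fri,Mon,Wed,Thu,Fri) (Tue,Fri,Mon,Wed,Fri,Thu) (Tue,Fri,Mon,Thu,Thu,Fri) (Tue,Fri,Mon,Fri,Thu,Thu) (Tue,Fri,Tue,Wed,Thu,Thu) (Tue,Fri,Tue,Wed,Thu,Fri) (Tue,Fri,Tue,Wed,Fri,Thu) (Tue,Fri,Tue,Thu,Thu,Fri) (Tue,Fri,Tue,Fri,Thu,Thu) — 36.
ML=Thu: (Tue,Tue,Mon,Wed,Thu,Fri) (Tue,Tue,Mon,Wed,Fri,Fri) (Tue,Tue,Mon,Thu,Fri,Fri) (Tue,Wed,Mon,Wed,Thu,Fri) (Tue,Wed,Mon,Wed,Fri,Fri) (Tue,Wed,Mon,Thu,Fri,Fri) (Tue,Wed,Tue,Wed,Thu,Fri) (Tue,Wed,Tue,Wed,Fri,Fri) (Tue,Wed,Tue,Thu,Fri,Fri) (Tue,Thu,Mon,Wed,Fri,Fri) (Tue,Thu,Tue,Wed,Fri,Fri) (Tue,Fri,Mon,Wed,Thu,Fri) (Tue,Fri,Tue,Wed,Thu,Fri) (Wed,Tue,Mon,Thu,Fri,Fri) (Wed,Tue,Tue,Thu,Fri,Fri) (Wed,Wed,Mon,Thu,Fri,Fri) (Wed,Wed,Tue,Thu,Fri,Fri) — 17.
Summing: 36 + 17 = 53.

53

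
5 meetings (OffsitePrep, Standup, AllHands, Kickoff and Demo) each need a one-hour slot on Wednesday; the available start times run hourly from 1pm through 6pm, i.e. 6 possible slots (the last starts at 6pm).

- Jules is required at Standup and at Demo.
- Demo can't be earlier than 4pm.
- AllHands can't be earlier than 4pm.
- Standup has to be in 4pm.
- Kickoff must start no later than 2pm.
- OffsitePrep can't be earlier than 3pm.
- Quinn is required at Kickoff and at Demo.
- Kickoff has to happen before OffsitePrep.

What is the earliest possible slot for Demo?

Demo is available from 4pm.
Demo at 5pm is achievable: Kickoff in 1pm, Standup in 4pm, Demo in 5pm, AllHands in 4pm, OffsitePrep in 3pm.
Nothing earlier works — the conflict constraints rule out every slot before 5pm.

5pm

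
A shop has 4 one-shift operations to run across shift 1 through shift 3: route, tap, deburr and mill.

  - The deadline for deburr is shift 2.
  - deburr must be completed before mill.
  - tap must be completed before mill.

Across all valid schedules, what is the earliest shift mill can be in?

shift 2

Precedence pushes mill to at least shift 2.
mill at shift 2 is achievable: deburr in shift 1; route in shift 1; tap in shift 1; mill in shift 2.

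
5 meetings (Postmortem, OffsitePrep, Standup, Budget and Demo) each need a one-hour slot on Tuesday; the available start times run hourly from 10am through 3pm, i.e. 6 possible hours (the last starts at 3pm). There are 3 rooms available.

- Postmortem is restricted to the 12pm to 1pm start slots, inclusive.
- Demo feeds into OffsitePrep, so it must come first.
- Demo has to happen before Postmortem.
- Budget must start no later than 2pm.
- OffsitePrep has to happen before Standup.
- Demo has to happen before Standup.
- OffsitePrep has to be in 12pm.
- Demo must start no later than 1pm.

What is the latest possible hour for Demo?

11am

Demo's own window allows nothing later than 1pm; downstream work caps Demo at 11am.
Demo at 11am is achievable: Budget=10am; Standup=1pm; Demo=11am; OffsitePrep=12pm; Postmortem=12pm.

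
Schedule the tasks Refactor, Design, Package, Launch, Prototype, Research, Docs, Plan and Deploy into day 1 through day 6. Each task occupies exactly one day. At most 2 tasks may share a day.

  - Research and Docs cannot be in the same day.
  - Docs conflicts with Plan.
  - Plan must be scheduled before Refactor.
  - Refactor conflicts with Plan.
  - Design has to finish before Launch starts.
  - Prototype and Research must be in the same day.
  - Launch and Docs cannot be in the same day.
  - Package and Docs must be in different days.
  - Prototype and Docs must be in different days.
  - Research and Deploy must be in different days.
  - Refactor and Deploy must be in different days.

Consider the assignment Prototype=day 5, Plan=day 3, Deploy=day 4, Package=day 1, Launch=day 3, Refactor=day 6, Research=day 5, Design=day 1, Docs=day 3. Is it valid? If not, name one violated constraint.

No. Launch and Docs cannot be in the same day is not satisfied.

Package and Docs must be in different days — holds.
Refactor and Deploy must be in different days — holds.
Prototype and Docs must be in different days — holds.
Design has to finish before Launch starts — holds.
Prototype and Research must be in the same day — holds.
At most 2 tasks may share a day — violated.
Research and Docs cannot be in the same day — holds.
Docs conflicts with Plan — violated.
Refactor conflicts with Plan — holds.
Research and Deploy must be in different days — holds.
Plan must be scheduled before Refactor — holds.
Launch and Docs cannot be in the same day — violated.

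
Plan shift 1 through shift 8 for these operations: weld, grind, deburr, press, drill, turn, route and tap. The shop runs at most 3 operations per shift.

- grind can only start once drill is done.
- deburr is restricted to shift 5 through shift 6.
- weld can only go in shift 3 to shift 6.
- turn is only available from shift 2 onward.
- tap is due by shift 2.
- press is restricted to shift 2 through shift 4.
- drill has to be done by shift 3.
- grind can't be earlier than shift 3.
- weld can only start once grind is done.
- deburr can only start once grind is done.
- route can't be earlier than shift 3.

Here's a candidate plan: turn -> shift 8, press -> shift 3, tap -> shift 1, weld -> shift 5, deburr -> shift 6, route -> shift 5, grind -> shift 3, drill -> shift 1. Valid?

Valid

grind can't be earlier than shift 3 — holds.
deburr can only start once grind is done — holds.
route can't be earlier than shift 3 — holds.
The shop runs at most 3 operations per shift — holds.
weld can only start once grind is done — holds.
press is restricted to shift 2 through shift 4 — holds.
grind can only start once drill is done — holds.
turn is only available from shift 2 onward — holds.
tap is due by shift 2 — holds.
drill has to be done by shift 3 — holds.
deburr is restricted to shift 5 through shift 6 — holds.
weld can only go in shift 3 to shift 6 — holds.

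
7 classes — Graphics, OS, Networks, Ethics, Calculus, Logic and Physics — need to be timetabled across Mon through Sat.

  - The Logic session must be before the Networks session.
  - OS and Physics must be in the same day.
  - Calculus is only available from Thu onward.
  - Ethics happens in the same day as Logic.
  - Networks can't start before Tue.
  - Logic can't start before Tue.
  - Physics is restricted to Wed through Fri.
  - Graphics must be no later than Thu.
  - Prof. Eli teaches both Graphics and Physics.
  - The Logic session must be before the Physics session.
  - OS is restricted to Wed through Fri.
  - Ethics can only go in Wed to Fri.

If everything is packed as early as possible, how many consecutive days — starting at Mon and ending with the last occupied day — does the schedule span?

The precedence chain requires at least 2 distinct days.
Calculus can't be placed before Thu — that is day 4 counting from Mon — so the schedule must run through at least 4 days.
4 works (last occupied day: Thu): for example Physics in Thu; OS in Thu; Calculus in Thu; Logic in Wed; Graphics in Mon; Networks in Thu; Ethics in Wed.

4 days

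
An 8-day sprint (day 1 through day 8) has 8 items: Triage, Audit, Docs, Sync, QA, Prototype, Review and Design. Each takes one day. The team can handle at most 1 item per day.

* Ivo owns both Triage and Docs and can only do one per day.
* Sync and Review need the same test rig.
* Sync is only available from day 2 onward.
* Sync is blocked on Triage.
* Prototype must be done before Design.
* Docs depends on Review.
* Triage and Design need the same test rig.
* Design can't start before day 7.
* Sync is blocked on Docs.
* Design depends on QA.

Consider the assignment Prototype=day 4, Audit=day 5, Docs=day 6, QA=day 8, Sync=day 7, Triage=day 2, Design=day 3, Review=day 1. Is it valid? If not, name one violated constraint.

Design depends on QA — violated.
Triage and Design need the same test rig — holds.
Prototype must be done before Design — violated.
The team can handle at most 1 item per day — holds.
Sync is only available from day 2 onward — holds.
Sync is blocked on Triage — holds.
Sync and Review need the same test rig — holds.
Sync is blocked on Docs — holds.
Ivo owns both Triage and Docs and can only do one per day — holds.
Design can't start before day 7 — violated.
Docs depends on Review — holds.

No — it violates: Design depends on QA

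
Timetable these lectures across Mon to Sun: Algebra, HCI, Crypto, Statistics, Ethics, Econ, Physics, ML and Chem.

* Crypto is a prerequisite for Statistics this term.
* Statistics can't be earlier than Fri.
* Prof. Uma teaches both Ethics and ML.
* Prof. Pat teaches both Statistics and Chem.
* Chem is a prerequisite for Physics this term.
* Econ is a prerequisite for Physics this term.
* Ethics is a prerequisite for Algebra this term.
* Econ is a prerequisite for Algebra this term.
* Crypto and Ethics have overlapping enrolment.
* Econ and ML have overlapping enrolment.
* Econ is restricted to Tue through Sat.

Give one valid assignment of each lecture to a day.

Econ -> Tue; Physics -> Wed; Crypto -> Mon; HCI -> Mon; Statistics -> Fri; ML -> Mon; Ethics -> Tue; Chem -> Mon; Algebra -> Wed

Checking: Ethics(Tue) before Algebra(Wed); Chem(Mon) before Physics(Wed); Econ(Tue) before Algebra(Wed); Crypto(Mon) before Statistics(Fri); Econ(Tue) before Physics(Wed); Statistics(Fri) != Chem(Mon); Ethics(Tue) != ML(Mon); Econ(Tue) != ML(Mon); Crypto(Mon) != Ethics(Tue); Econ=Tue in [Tue,Sat]; Statistics=Fri in [Fri,Sun].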